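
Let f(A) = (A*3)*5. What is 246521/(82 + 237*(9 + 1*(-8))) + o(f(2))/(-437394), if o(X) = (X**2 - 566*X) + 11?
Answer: 9802902935/12684426 ≈ 772.83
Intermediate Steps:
f(A) = 15*A (f(A) = (3*A)*5 = 15*A)
o(X) = 11 + X**2 - 566*X
246521/(82 + 237*(9 + 1*(-8))) + o(f(2))/(-437394) = 246521/(82 + 237*(9 + 1*(-8))) + (11 + (15*2)**2 - 8490*2)/(-437394) = 246521/(82 + 237*(9 - 8)) + (11 + 30**2 - 566*30)*(-1/437394) = 246521/(82 + 237*1) + (11 + 900 - 16980)*(-1/437394) = 246521/(82 + 237) - 16069*(-1/437394) = 246521/319 + 16069/437394 = 246521*(1/319) + 16069/437394 = 22411/29 + 16069/437394 = 9802902935/12684426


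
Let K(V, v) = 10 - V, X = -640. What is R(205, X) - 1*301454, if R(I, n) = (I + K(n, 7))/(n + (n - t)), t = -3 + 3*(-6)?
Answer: -379531441/1259 ≈ -3.0145e+5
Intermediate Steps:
t = -21 (t = -3 - 18 = -21)
R(I, n) = (10 + I - n)/(21 + 2*n) (R(I, n) = (I + (10 - n))/(n + (n - 1*(-21))) = (10 + I - n)/(n + (n + 21)) = (10 + I - n)/(n + (21 + n)) = (10 + I - n)/(21 + 2*n))
R(205, X) - 1*301454 = (10 + 205 - 1*(-640))/(21 + 2*(-640)) - 1*301454 = (10 + 205 + 640)/(21 - 1280) - 301454 = 855/(-1259) - 301454 = -1/1259*855 - 301454 = -855/1259 - 301454 = -379531441/1259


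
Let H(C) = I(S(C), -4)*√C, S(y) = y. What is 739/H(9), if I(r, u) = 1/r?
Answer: 2217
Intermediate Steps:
H(C) = C^(-½) (H(C) = √C/C = C^(-½))
739/H(9) = 739/(9^(-½)) = 739/(⅓) = 739*3 = 2217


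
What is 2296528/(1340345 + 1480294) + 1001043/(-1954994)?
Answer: 1666117534355/5514332321166 ≈ 0.30214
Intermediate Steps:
2296528/(1340345 + 1480294) + 1001043/(-1954994) = 2296528/2820639 + 1001043*(-1/1954994) = 2296528*(1/2820639) - 1001043/1954994 = 2296528/2820639 - 1001043/1954994 = 1666117534355/5514332321166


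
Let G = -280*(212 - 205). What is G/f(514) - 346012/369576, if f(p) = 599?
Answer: -232907537/55344006 ≈ -4.2084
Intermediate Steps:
G = -1960 (G = -280*7 = -1960)
G/f(514) - 346012/369576 = -1960/599 - 346012/369576 = -1960*1/599 - 346012*1/369576 = -1960/599 - 86503/92394 = -232907537/55344006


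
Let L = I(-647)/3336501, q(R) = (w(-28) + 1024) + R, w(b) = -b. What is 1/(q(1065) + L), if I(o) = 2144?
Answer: 3336501/7063374761 ≈ 0.00047237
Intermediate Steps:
q(R) = 1052 + R (q(R) = (-1*(-28) + 1024) + R = (28 + 1024) + R = 1052 + R)
L = 2144/3336501 ≈ 0.00064259
1/(q(1065) + L) = 1/((1052 + 1065) + 2144/3336501) = 1/(2117 + 2144/3336501) = 1/(7063374761/3336501) = 3336501/7063374761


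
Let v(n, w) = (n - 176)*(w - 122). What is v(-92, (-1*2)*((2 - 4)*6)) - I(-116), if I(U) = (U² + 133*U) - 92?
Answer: 28328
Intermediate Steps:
I(U) = -92 + U² + 133*U
v(n, w) = (-176 + n)*(-122 + w)
v(-92, (-1*2)*((2 - 4)*6)) - I(-116) = (21472 - 176*(-1*2)*(2 - 4)*6 - 122*(-92) - 92*(-1*2)*(2 - 4)*6) - (-92 + (-116)² + 133*(-116)) = (21472 - (-352)*(-2*6) + 11224 - (-184)*(-2*6)) - (-92 + 13456 - 15428) = (21472 - (-352)*(-12) + 11224 - (-184)*(-12)) - 1*(-2064) = (21472 - 176*24 + 11224 - 92*24) + 2064 = (21472 - 4224 + 11224 - 2208) + 2064 = 26264 + 2064 = 28328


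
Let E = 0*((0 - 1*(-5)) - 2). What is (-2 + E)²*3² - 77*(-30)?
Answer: 2346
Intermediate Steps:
E = 0 (E = 0*((0 + 5) - 2) = 0*(5 - 2) = 0*3 = 0)
(-2 + E)²*3² - 77*(-30) = (-2 + 0)²*3² - 77*(-30) = (-2)²*9 + 2310 = 4*9 + 2310 = 36 + 2310 = 2346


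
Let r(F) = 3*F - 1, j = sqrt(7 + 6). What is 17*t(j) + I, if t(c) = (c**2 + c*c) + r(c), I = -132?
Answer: 293 + 51*sqrt(13) ≈ 476.88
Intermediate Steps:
j = sqrt(13) ≈ 3.6056
r(F) = -1 + 3*F
t(c) = -1 + 2*c**2 + 3*c (t(c) = (c**2 + c*c) + (-1 + 3*c) = (c**2 + c**2) + (-1 + 3*c) = 2*c**2 + (-1 + 3*c) = -1 + 2*c**2 + 3*c)
17*t(j) + I = 17*(-1 + 2*(sqrt(13))**2 + 3*sqrt(13)) - 132 = 17*(-1 + 2*13 + 3*sqrt(13)) - 132 = 17*(-1 + 26 + 3*sqrt(13)) - 132 = 17*(25 + 3*sqrt(13)) - 132 = (425 + 51*sqrt(13)) - 132 = 293 + 51*sqrt(13)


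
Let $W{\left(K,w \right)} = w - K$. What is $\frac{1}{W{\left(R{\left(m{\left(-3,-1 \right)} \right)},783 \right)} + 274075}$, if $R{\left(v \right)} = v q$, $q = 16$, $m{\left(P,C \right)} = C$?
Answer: $\frac{1}{274874} \approx 3.638 \cdot 10^{-6}$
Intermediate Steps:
$R{\left(v \right)} = 16 v$ ($R{\left(v \right)} = v 16 = 16 v$)
$\frac{1}{W{\left(R{\left(m{\left(-3,-1 \right)} \right)},783 \right)} + 274075} = \frac{1}{\left(783 - 16 \left(-1\right)\right) + 274075} = \frac{1}{\left(783 - -16\right) + 274075} = \frac{1}{\left(783 + 16\right) + 274075} = \frac{1}{799 + 274075} = \frac{1}{274874}$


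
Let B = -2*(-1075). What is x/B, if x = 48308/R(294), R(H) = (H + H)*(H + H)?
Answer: 12077/185837400 ≈ 6.4987e-5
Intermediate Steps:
R(H) = 4*H² (R(H) = (2*H)*(2*H) = 4*H²)
B = 2150
x = 12077/86436 (x = 48308/((4*294²)) = 48308/((4*86436)) = 48308/345744 = 48308*(1/345744) = 12077/86436 ≈ 0.13972)
x/B = (12077/86436)/2150 = (12077/86436)*(1/2150) = 12077/185837400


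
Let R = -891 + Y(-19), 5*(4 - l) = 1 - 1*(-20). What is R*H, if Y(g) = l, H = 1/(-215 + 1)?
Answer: 2228/535 ≈ 4.1645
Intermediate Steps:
l = -1/5 (l = 4 - (1 - 1*(-20))/5 = 4 - (1 + 20)/5 = 4 - 1/5*21 = 4 - 21/5 = -1/5 ≈ -0.20000)
H = -1/214 (H = 1/(-214) = -1/214 ≈ -0.0046729)
Y(g) = -1/5
R = -4456/5 (R = -891 - 1/5 = -4456/5 ≈ -891.20)
R*H = -4456/5*(-1/214) = 2228/535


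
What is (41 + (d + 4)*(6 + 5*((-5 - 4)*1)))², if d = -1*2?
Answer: 1369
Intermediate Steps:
d = -2
(41 + (d + 4)*(6 + 5*((-5 - 4)*1)))² = (41 + (-2 + 4)*(6 + 5*((-5 - 4)*1)))² = (41 + 2*(6 + 5*(-9*1)))² = (41 + 2*(6 + 5*(-9)))² = (41 + 2*(6 - 45))² = (41 + 2*(-39))² = (41 - 78)² = (-37)² = 1369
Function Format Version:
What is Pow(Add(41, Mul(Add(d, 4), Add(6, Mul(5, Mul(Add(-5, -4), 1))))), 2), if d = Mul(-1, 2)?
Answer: 1369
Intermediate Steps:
d = -2
Pow(Add(41, Mul(Add(d, 4), Add(6, Mul(5, Mul(Add(-5, -4), 1))))), 2) = Pow(Add(41, Mul(Add(-2, 4), Add(6, Mul(5, Mul(Add(-5, -4), 1))))), 2) = Pow(Add(41, Mul(2, Add(6, Mul(5, Mul(-9, 1))))), 2) = Pow(Add(41, Mul(2, Add(6, Mul(5, -9)))), 2) = Pow(Add(41, Mul(2, Add(6, -45))), 2) = Pow(Add(41, Mul(2, -39)), 2) = Pow(Add(41, -78), 2) = Pow(-37, 2) = 1369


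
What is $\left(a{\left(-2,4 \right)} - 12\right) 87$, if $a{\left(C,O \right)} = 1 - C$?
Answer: $-783$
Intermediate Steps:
$\left(a{\left(-2,4 \right)} - 12\right) 87 = \left(\left(1 - -2\right) - 12\right) 87 = \left(\left(1 + 2\right) - 12\right) 87 = \left(3 - 12\right) 87 = \left(-9\right) 87 = -783$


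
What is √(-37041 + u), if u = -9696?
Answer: 9*I*√577 ≈ 216.19*I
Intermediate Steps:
√(-37041 + u) = √(-37041 - 9696) = √(-46737) = 9*I*√577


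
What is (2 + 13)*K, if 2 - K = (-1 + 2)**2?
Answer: 15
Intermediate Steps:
K = 1 (K = 2 - (-1 + 2)**2 = 2 - 1*1**2 = 2 - 1*1 = 2 - 1 = 1)
(2 + 13)*K = (2 + 13)*1 = 15*1 = 15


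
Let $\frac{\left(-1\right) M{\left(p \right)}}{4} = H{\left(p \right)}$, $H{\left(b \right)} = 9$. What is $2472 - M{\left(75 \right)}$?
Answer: $2508$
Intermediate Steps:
$M{\left(p \right)} = -36$ ($M{\left(p \right)} = \left(-4\right) 9 = -36$)
$2472 - M{\left(75 \right)} = 2472 - -36 = 2472 + 36 = 2508$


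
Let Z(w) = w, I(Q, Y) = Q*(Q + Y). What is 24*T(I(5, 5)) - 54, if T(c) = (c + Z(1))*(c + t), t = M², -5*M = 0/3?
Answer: 61146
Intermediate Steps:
M = 0 (M = -0/3 = -⅕*0 = 0)
t = 0 (t = 0² = 0)
T(c) = c*(1 + c) (T(c) = (c + 1)*(c + 0) = (1 + c)*c = c*(1 + c))
24*T(I(5, 5)) - 54 = 24*((5*(5 + 5))*(1 + 5*(5 + 5))) - 54 = 24*((5*10)*(1 + 5*10)) - 54 = 24*(50*(1 + 50)) - 54 = 24*(50*51) - 54 = 24*2550 - 54 = 61200 - 54 = 61146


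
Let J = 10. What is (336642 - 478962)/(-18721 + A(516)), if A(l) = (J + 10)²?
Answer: 47440/6107 ≈ 7.7681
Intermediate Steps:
A(l) = 400 (A(l) = (10 + 10)² = 20² = 400)
(336642 - 478962)/(-18721 + A(516)) = (336642 - 478962)/(-18721 + 400) = -142320/(-18321) = -142320*(-1/18321) = 47440/6107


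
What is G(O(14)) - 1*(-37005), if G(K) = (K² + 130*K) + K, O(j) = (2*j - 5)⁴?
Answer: 78347681457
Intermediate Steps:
O(j) = (-5 + 2*j)⁴
G(K) = K² + 131*K
G(O(14)) - 1*(-37005) = (-5 + 2*14)⁴*(131 + (-5 + 2*14)⁴) - 1*(-37005) = (-5 + 28)⁴*(131 + (-5 + 28)⁴) + 37005 = 23⁴*(131 + 23⁴) + 37005 = 279841*(131 + 279841) + 37005 = 279841*279972 + 37005 = 78347644452 + 37005 = 78347681457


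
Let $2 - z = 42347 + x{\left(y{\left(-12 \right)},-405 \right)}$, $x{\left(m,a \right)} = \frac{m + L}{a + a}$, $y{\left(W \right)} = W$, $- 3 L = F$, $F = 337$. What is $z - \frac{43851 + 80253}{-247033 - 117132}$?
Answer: $- \frac{1498872475543}{35396838} \approx -42345.0$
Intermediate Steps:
$L = - \frac{337}{3}$ ($L = \left(- \frac{1}{3}\right) 337 = - \frac{337}{3} \approx -112.33$)
$x{\left(m,a \right)} = \frac{- \frac{337}{3} + m}{2 a}$ ($x{\left(m,a \right)} = \frac{m - \frac{337}{3}}{a + a} = \frac{- \frac{337}{3} + m}{2 a}$)
$z = - \frac{102898723}{2430}$ ($z = 2 - \left(42347 + \frac{-337 + 3 \left(-12\right)}{6 \left(-405\right)}\right) = 2 - \left(42347 + \frac{1}{6} \left(- \frac{1}{405}\right) \left(-337 - 36\right)\right) = 2 - \left(42347 + \frac{1}{6} \left(- \frac{1}{405}\right) \left(-373\right)\right) = 2 - \left(42347 + \frac{373}{2430}\right) = 2 - \frac{102903583}{2430} = - \frac{102898723}{2430} \approx -42345.0$)
$z - \frac{43851 + 80253}{-247033 - 117132} = - \frac{102898723}{2430} - \frac{43851 + 80253}{-247033 - 117132} = - \frac{102898723}{2430} - \frac{124104}{-364165} = - \frac{102898723}{2430} - 124104 \left(- \frac{1}{364165}\right) = - \frac{102898723}{2430} - - \frac{124104}{364165} = - \frac{102898723}{2430} + \frac{124104}{364165} = - \frac{1498872475543}{35396838}$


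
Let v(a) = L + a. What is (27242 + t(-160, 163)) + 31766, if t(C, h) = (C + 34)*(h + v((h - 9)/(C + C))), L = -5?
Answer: 3132851/80 ≈ 39161.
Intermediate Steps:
v(a) = -5 + a
t(C, h) = (34 + C)*(-5 + h + (-9 + h)/(2*C)) (t(C, h) = (C + 34)*(h + (-5 + (h - 9)/(C + C))) = (34 + C)*(h + (-5 + (-9 + h)/((2*C)))) = (34 + C)*(h + (-5 + (-9 + h)*(1/(2*C)))) = (34 + C)*(h + (-5 + (-9 + h)/(2*C))) = (34 + C)*(-5 + h + (-9 + h)/(2*C)))
(27242 + t(-160, 163)) + 31766 = (27242 + (-349/2 - 153/(-160) - 5*(-160) + (69/2)*163 - 160*163 + 17*163/(-160))) + 31766 = (27242 + (-349/2 - 153*(-1/160) + 800 + 11247/2 - 26080 + 17*163*(-1/160))) + 31766 = (27242 + (-349/2 + 153/160 + 800 + 11247/2 - 26080 - 2771/160)) + 31766 = (27242 - 1587789/80) + 31766 = 591571/80 + 31766 = 3132851/80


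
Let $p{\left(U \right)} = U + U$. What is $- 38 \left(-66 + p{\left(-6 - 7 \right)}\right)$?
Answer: $3496$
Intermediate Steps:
$p{\left(U \right)} = 2 U$
$- 38 \left(-66 + p{\left(-6 - 7 \right)}\right) = - 38 \left(-66 + 2 \left(-6 - 7\right)\right) = - 38 \left(-66 + 2 \left(-13\right)\right) = - 38 \left(-66 - 26\right) = - 38 \left(-92\right) = \left(-1\right) \left(-3496\right) = 3496$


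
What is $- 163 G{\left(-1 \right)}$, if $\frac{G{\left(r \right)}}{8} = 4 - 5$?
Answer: $1304$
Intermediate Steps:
$G{\left(r \right)} = -8$ ($G{\left(r \right)} = 8 \left(4 - 5\right) = 8 \left(-1\right) = -8$)
$- 163 G{\left(-1 \right)} = \left(-163\right) \left(-8\right) = 1304$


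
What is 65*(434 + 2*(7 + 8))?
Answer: 30160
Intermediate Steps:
65*(434 + 2*(7 + 8)) = 65*(434 + 2*15) = 65*(434 + 30) = 65*464 = 30160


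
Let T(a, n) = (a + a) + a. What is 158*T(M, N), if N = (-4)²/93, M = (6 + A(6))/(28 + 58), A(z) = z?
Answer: 2844/43 ≈ 66.140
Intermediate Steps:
M = 6/43 (M = (6 + 6)/(28 + 58) = 12/86 = 12*(1/86) = 6/43 ≈ 0.13953)
N = 16/93 (N = 16*(1/93) = 16/93 ≈ 0.17204)
T(a, n) = 3*a (T(a, n) = 2*a + a = 3*a)
158*T(M, N) = 158*(3*(6/43)) = 158*(18/43) = 2844/43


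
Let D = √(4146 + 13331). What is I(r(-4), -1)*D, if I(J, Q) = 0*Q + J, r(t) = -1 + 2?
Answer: √17477 ≈ 132.20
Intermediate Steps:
r(t) = 1
I(J, Q) = J (I(J, Q) = 0 + J = J)
D = √17477 ≈ 132.20
I(r(-4), -1)*D = 1*√17477 = √17477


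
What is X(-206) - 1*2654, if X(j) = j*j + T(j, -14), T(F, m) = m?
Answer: 39768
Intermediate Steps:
X(j) = -14 + j² (X(j) = j*j - 14 = j² - 14 = -14 + j²)
X(-206) - 1*2654 = (-14 + (-206)²) - 1*2654 = (-14 + 42436) - 2654 = 42422 - 2654 = 39768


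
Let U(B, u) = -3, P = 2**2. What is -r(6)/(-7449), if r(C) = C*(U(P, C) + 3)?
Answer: 0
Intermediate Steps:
P = 4
r(C) = 0 (r(C) = C*(-3 + 3) = C*0 = 0)
-r(6)/(-7449) = -1*0/(-7449) = 0*(-1/7449) = 0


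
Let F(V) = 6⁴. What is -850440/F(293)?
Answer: -35435/54 ≈ -656.20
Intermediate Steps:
F(V) = 1296
-850440/F(293) = -850440/1296 = -850440*1/1296 = -35435/54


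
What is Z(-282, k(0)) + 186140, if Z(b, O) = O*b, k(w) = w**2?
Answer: 186140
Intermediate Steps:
Z(-282, k(0)) + 186140 = 0**2*(-282) + 186140 = 0*(-282) + 186140 = 0 + 186140 = 186140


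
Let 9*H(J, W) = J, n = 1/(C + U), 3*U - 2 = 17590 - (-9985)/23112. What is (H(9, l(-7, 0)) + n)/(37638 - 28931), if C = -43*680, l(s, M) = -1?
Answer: 1620719015/14112204172157 ≈ 0.00011485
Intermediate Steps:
U = 406596289/69336 (U = 2/3 + (17590 - (-9985)/23112)/3 = 2/3 + (17590 - 1*(-9985/23112))/3 = 2/3 + (17590 + 9985/23112)/3 = 2/3 + (1/3)*(406550065/23112) = 2/3 + 406550065/69336 = 406596289/69336 ≈ 5864.1)
C = -29240
n = -69336/1620788351 (n = 1/(-29240 + 406596289/69336) = 1/(-1620788351/69336) = -69336/1620788351 ≈ -4.2779e-5)
H(J, W) = J/9
(H(9, l(-7, 0)) + n)/(37638 - 28931) = ((1/9)*9 - 69336/1620788351)/(37638 - 28931) = (1 - 69336/1620788351)/8707 = (1620719015/1620788351)*(1/8707) = 1620719015/14112204172157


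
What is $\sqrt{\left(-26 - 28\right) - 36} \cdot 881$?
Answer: $2643 i \sqrt{10} \approx 8357.9 i$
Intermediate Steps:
$\sqrt{\left(-26 - 28\right) - 36} \cdot 881 = \sqrt{-54 - 36} \cdot 881 = \sqrt{-90} \cdot 881 = 3 i \sqrt{10} \cdot 881 = 2643 i \sqrt{10}$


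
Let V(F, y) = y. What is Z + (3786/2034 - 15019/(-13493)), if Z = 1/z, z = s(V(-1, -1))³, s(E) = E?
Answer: 9031397/4574127 ≈ 1.9745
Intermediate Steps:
z = -1 (z = (-1)³ = -1)
Z = -1 (Z = 1/(-1) = -1)
Z + (3786/2034 - 15019/(-13493)) = -1 + (3786/2034 - 15019/(-13493)) = -1 + (3786*(1/2034) - 15019*(-1/13493)) = -1 + (631/339 + 15019/13493) = -1 + 13605524/4574127 = 9031397/4574127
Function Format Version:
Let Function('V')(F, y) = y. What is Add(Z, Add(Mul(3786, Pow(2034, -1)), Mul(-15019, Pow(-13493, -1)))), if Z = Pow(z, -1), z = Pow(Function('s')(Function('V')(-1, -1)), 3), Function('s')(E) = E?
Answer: Rational(9031397, 4574127) ≈ 1.9745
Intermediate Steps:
z = -1 (z = Pow(-1, 3) = -1)
Z = -1 (Z = Pow(-1, -1) = -1)
Add(Z, Add(Mul(3786, Pow(2034, -1)), Mul(-15019, Pow(-13493, -1)))) = Add(-1, Add(Mul(3786, Pow(2034, -1)), Mul(-15019, Pow(-13493, -1)))) = Add(-1, Add(Mul(3786, Rational(1, 2034)), Mul(-15019, Rational(-1, 13493)))) = Add(-1, Add(Rational(631, 339), Rational(15019, 13493))) = Add(-1, Rational(13605524, 4574127)) = Rational(9031397, 4574127)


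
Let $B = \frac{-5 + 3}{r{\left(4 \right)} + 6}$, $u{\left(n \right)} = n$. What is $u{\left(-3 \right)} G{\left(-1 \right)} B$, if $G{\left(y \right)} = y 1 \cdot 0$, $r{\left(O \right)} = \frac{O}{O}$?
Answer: $0$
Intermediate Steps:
$r{\left(O \right)} = 1$
$G{\left(y \right)} = 0$ ($G{\left(y \right)} = y 0 = 0$)
$B = - \frac{2}{7}$ ($B = \frac{-5 + 3}{1 + 6} = - \frac{2}{7} \approx -0.28571$)
$u{\left(-3 \right)} G{\left(-1 \right)} B = \left(-3\right) 0 \left(- \frac{2}{7}\right) = 0 \left(- \frac{2}{7}\right) = 0$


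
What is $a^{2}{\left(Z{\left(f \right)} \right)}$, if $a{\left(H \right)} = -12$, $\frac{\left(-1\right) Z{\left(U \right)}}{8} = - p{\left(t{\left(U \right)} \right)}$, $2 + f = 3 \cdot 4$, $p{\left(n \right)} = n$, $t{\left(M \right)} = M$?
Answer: $144$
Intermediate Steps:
$f = 10$ ($f = -2 + 3 \cdot 4 = -2 + 12 = 10$)
$Z{\left(U \right)} = 8 U$ ($Z{\left(U \right)} = - 8 \left(- U\right) = 8 U$)
$a^{2}{\left(Z{\left(f \right)} \right)} = \left(-12\right)^{2} = 144$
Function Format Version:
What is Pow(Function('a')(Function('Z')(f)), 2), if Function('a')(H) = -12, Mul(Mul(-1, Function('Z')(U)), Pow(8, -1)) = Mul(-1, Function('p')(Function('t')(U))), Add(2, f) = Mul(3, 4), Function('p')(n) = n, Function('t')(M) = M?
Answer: 144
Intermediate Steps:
f = 10 (f = Add(-2, Mul(3, 4)) = Add(-2, 12) = 10)
Function('Z')(U) = Mul(8, U) (Function('Z')(U) = Mul(-8, Mul(-1, U)) = Mul(8, U))
Pow(Function('a')(Function('Z')(f)), 2) = Pow(-12, 2) = 144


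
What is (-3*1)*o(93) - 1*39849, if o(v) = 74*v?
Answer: -60495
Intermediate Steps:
(-3*1)*o(93) - 1*39849 = (-3*1)*(74*93) - 1*39849 = -3*6882 - 39849 = -20646 - 39849 = -60495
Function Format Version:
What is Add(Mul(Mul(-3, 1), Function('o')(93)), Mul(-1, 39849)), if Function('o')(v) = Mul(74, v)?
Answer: -60495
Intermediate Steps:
Add(Mul(Mul(-3, 1), Function('o')(93)), Mul(-1, 39849)) = Add(Mul(Mul(-3, 1), Mul(74, 93)), Mul(-1, 39849)) = Add(Mul(-3, 6882), -39849) = Add(-20646, -39849) = -60495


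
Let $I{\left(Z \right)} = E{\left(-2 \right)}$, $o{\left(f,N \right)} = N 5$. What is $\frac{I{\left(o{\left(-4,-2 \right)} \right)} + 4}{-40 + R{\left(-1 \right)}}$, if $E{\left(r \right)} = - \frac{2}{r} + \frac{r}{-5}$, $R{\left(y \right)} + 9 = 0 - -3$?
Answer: $- \frac{27}{230} \approx -0.11739$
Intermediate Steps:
$R{\left(y \right)} = -6$ ($R{\left(y \right)} = -9 + \left(0 - -3\right) = -9 + \left(0 + 3\right) = -9 + 3 = -6$)
$E{\left(r \right)} = - \frac{2}{r} - \frac{r}{5}$ ($E{\left(r \right)} = - \frac{2}{r} + r \left(- \frac{1}{5}\right) = - \frac{2}{r} - \frac{r}{5}$)
$o{\left(f,N \right)} = 5 N$
$I{\left(Z \right)} = \frac{7}{5}$ ($I{\left(Z \right)} = - \frac{2}{-2} - - \frac{2}{5} = \left(-2\right) \left(- \frac{1}{2}\right) + \frac{2}{5} = 1 + \frac{2}{5} = \frac{7}{5}$)
$\frac{I{\left(o{\left(-4,-2 \right)} \right)} + 4}{-40 + R{\left(-1 \right)}} = \frac{\frac{7}{5} + 4}{-40 - 6} = \frac{27}{5 \left(-46\right)} = \frac{27}{5} \left(- \frac{1}{46}\right) = - \frac{27}{230}$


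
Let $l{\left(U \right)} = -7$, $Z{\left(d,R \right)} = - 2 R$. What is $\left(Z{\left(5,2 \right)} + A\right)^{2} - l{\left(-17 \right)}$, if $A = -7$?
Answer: $128$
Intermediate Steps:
$\left(Z{\left(5,2 \right)} + A\right)^{2} - l{\left(-17 \right)} = \left(\left(-2\right) 2 - 7\right)^{2} - -7 = \left(-4 - 7\right)^{2} + 7 = \left(-11\right)^{2} + 7 = 121 + 7 = 128$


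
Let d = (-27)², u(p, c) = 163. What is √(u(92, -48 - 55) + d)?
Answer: 2*√223 ≈ 29.866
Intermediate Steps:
d = 729
√(u(92, -48 - 55) + d) = √(163 + 729) = √892 = 2*√223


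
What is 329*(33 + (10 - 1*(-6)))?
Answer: 16121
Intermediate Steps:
329*(33 + (10 - 1*(-6))) = 329*(33 + (10 + 6)) = 329*(33 + 16) = 329*49 = 16121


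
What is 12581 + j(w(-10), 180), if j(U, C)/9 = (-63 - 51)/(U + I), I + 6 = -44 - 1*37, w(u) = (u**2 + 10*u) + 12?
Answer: 314867/25 ≈ 12595.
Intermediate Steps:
w(u) = 12 + u**2 + 10*u
I = -87 (I = -6 + (-44 - 1*37) = -6 + (-44 - 37) = -6 - 81 = -87)
j(U, C) = -1026/(-87 + U) (j(U, C) = 9*((-63 - 51)/(U - 87)) = 9*(-114/(-87 + U)) = -1026/(-87 + U))
12581 + j(w(-10), 180) = 12581 - 1026/(-87 + (12 + (-10)**2 + 10*(-10))) = 12581 - 1026/(-87 + (12 + 100 - 100)) = 12581 - 1026/(-87 + 12) = 12581 - 1026/(-75) = 12581 - 1026*(-1/75) = 12581 + 342/25 = 314867/25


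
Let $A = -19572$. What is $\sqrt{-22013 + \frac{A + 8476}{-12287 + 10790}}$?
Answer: $\frac{i \sqrt{49314720405}}{1497} \approx 148.34 i$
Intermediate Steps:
$\sqrt{-22013 + \frac{A + 8476}{-12287 + 10790}} = \sqrt{-22013 + \frac{-19572 + 8476}{-12287 + 10790}} = \sqrt{-22013 - \frac{11096}{-1497}} = \sqrt{-22013 - - \frac{11096}{1497}} = \sqrt{-22013 + \frac{11096}{1497}} = \sqrt{- \frac{32942365}{1497}} = \frac{i \sqrt{49314720405}}{1497}$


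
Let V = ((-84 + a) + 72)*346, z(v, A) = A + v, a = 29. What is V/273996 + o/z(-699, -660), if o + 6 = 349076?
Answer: -5313099449/20686698 ≈ -256.84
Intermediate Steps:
o = 349070 (o = -6 + 349076 = 349070)
V = 5882 (V = ((-84 + 29) + 72)*346 = (-55 + 72)*346 = 17*346 = 5882)
V/273996 + o/z(-699, -660) = 5882/273996 + 349070/(-660 - 699) = 5882*(1/273996) + 349070/(-1359) = 2941/136998 + 349070*(-1/1359) = 2941/136998 - 349070/1359 = -5313099449/20686698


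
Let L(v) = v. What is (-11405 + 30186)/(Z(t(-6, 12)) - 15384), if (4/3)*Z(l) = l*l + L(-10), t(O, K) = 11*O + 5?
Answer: -75124/50403 ≈ -1.4905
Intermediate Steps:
t(O, K) = 5 + 11*O
Z(l) = -15/2 + 3*l²/4 (Z(l) = 3*(l*l - 10)/4 = 3*(l² - 10)/4 = 3*(-10 + l²)/4 = -15/2 + 3*l²/4)
(-11405 + 30186)/(Z(t(-6, 12)) - 15384) = (-11405 + 30186)/((-15/2 + 3*(5 + 11*(-6))²/4) - 15384) = 18781/((-15/2 + 3*(5 - 66)²/4) - 15384) = 18781/((-15/2 + (¾)*(-61)²) - 15384) = 18781/((-15/2 + (¾)*3721) - 15384) = 18781/((-15/2 + 11163/4) - 15384) = 18781/(11133/4 - 15384) = 18781/(-50403/4) = 18781*(-4/50403) = -75124/50403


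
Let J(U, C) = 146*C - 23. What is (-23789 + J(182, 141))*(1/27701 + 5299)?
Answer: -473536797600/27701 ≈ -1.7095e+7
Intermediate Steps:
J(U, C) = -23 + 146*C
(-23789 + J(182, 141))*(1/27701 + 5299) = (-23789 + (-23 + 146*141))*(1/27701 + 5299) = (-23789 + (-23 + 20586))*(1/27701 + 5299) = (-23789 + 20563)*(146787600/27701) = -3226*146787600/27701 = -473536797600/27701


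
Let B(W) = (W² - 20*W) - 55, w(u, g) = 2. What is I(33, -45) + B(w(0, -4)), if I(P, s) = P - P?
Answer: -91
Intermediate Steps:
I(P, s) = 0
B(W) = -55 + W² - 20*W
I(33, -45) + B(w(0, -4)) = 0 + (-55 + 2² - 20*2) = 0 + (-55 + 4 - 40) = 0 - 91 = -91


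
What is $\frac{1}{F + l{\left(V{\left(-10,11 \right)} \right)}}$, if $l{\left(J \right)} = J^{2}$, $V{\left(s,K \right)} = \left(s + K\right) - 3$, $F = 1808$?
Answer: $\frac{1}{1812} \approx 0.00055188$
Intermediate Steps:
$V{\left(s,K \right)} = -3 + K + s$ ($V{\left(s,K \right)} = \left(K + s\right) - 3 = -3 + K + s$)
$\frac{1}{F + l{\left(V{\left(-10,11 \right)} \right)}} = \frac{1}{1808 + \left(-3 + 11 - 10\right)^{2}} = \frac{1}{1808 + \left(-2\right)^{2}} = \frac{1}{1808 + 4} = \frac{1}{1812}$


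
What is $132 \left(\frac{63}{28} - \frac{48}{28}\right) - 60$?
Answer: $\frac{75}{7} \approx 10.714$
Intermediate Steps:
$132 \left(\frac{63}{28} - \frac{48}{28}\right) - 60 = 132 \left(63 \cdot \frac{1}{28} - \frac{12}{7}\right) - 60 = 132 \left(\frac{9}{4} - \frac{12}{7}\right) - 60 = 132 \cdot \frac{15}{28} - 60 = \frac{495}{7} - 60 = \frac{75}{7}$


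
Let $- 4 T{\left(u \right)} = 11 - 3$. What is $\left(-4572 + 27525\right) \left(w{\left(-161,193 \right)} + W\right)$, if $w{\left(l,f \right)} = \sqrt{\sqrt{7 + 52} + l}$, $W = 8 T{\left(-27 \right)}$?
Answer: $-367248 + 22953 i \sqrt{161 - \sqrt{59}} \approx -3.6725 \cdot 10^{5} + 2.8421 \cdot 10^{5} i$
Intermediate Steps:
$T{\left(u \right)} = -2$ ($T{\left(u \right)} = - \frac{11 - 3}{4} = \left(- \frac{1}{4}\right) 8 = -2$)
$W = -16$ ($W = 8 \left(-2\right) = -16$)
$w{\left(l,f \right)} = \sqrt{l + \sqrt{59}}$ ($w{\left(l,f \right)} = \sqrt{\sqrt{59} + l} = \sqrt{l + \sqrt{59}}$)
$\left(-4572 + 27525\right) \left(w{\left(-161,193 \right)} + W\right) = \left(-4572 + 27525\right) \left(\sqrt{-161 + \sqrt{59}} - 16\right) = 22953 \left(-16 + \sqrt{-161 + \sqrt{59}}\right) = -367248 + 22953 \sqrt{-161 + \sqrt{59}}$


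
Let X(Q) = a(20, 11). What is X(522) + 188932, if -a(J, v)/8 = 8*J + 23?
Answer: 187468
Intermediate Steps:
a(J, v) = -184 - 64*J (a(J, v) = -8*(8*J + 23) = -8*(23 + 8*J) = -184 - 64*J)
X(Q) = -1464 (X(Q) = -184 - 64*20 = -184 - 1280 = -1464)
X(522) + 188932 = -1464 + 188932 = 187468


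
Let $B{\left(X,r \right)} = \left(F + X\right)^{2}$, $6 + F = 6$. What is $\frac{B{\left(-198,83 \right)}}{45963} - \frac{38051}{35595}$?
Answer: $- \frac{39274637}{181783665} \approx -0.21605$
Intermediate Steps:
$F = 0$ ($F = -6 + 6 = 0$)
$B{\left(X,r \right)} = X^{2}$ ($B{\left(X,r \right)} = \left(0 + X\right)^{2} = X^{2}$)
$\frac{B{\left(-198,83 \right)}}{45963} - \frac{38051}{35595} = \frac{\left(-198\right)^{2}}{45963} - \frac{38051}{35595} = 39204 \cdot \frac{1}{45963} - \frac{38051}{35595} = \frac{4356}{5107} - \frac{38051}{35595} = - \frac{39274637}{181783665}$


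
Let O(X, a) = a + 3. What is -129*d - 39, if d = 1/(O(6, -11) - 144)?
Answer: -5799/152 ≈ -38.151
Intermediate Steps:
O(X, a) = 3 + a
d = -1/152 (d = 1/((3 - 11) - 144) = 1/(-8 - 144) = 1/(-152) = -1/152 ≈ -0.0065789)
-129*d - 39 = -129*(-1/152) - 39 = 129/152 - 39 = -5799/152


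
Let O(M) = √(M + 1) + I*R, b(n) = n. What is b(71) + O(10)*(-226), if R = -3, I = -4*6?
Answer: -16201 - 226*√11 ≈ -16951.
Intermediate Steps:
I = -24
O(M) = 72 + √(1 + M) (O(M) = √(M + 1) - 24*(-3) = √(1 + M) + 72 = 72 + √(1 + M))
b(71) + O(10)*(-226) = 71 + (72 + √(1 + 10))*(-226) = 71 + (72 + √11)*(-226) = 71 + (-16272 - 226*√11) = -16201 - 226*√11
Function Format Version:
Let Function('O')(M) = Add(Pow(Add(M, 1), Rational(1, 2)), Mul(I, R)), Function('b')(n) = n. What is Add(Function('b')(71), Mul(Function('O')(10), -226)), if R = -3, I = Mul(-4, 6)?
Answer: Add(-16201, Mul(-226, Pow(11, Rational(1, 2)))) ≈ -16951.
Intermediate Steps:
I = -24
Function('O')(M) = Add(72, Pow(Add(1, M), Rational(1, 2))) (Function('O')(M) = Add(Pow(Add(M, 1), Rational(1, 2)), Mul(-24, -3)) = Add(Pow(Add(1, M), Rational(1, 2)), 72) = Add(72, Pow(Add(1, M), Rational(1, 2))))
Add(Function('b')(71), Mul(Function('O')(10), -226)) = Add(71, Mul(Add(72, Pow(Add(1, 10), Rational(1, 2))), -226)) = Add(71, Mul(Add(72, Pow(11, Rational(1, 2))), -226)) = Add(71, Add(-16272, Mul(-226, Pow(11, Rational(1, 2))))) = Add(-16201, Mul(-226, Pow(11, Rational(1, 2))))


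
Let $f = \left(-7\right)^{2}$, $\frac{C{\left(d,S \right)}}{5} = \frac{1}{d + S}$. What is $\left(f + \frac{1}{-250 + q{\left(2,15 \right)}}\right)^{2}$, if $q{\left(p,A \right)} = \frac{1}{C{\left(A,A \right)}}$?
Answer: $\frac{142922025}{59536} \approx 2400.6$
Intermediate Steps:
$C{\left(d,S \right)} = \frac{5}{S + d}$ ($C{\left(d,S \right)} = \frac{5}{d + S} = \frac{5}{S + d}$)
$q{\left(p,A \right)} = \frac{2 A}{5}$ ($q{\left(p,A \right)} = \frac{1}{5 \frac{1}{A + A}} = \frac{1}{5 \frac{1}{2 A}} = \frac{1}{\frac{5}{2} \frac{1}{A}} = \frac{2 A}{5}$)
$f = 49$
$\left(f + \frac{1}{-250 + q{\left(2,15 \right)}}\right)^{2} = \left(49 + \frac{1}{-250 + \frac{2}{5} \cdot 15}\right)^{2} = \left(49 + \frac{1}{-250 + 6}\right)^{2} = \left(49 + \frac{1}{-244}\right)^{2} = \left(49 - \frac{1}{244}\right)^{2} = \left(\frac{11955}{244}\right)^{2} = \frac{142922025}{59536}$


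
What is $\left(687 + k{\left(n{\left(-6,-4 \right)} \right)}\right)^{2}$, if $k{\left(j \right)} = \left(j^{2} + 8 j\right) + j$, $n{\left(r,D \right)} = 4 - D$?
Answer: $677329$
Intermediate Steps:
$k{\left(j \right)} = j^{2} + 9 j$
$\left(687 + k{\left(n{\left(-6,-4 \right)} \right)}\right)^{2} = \left(687 + \left(4 - -4\right) \left(9 + \left(4 - -4\right)\right)\right)^{2} = \left(687 + \left(4 + 4\right) \left(9 + \left(4 + 4\right)\right)\right)^{2} = \left(687 + 8 \left(9 + 8\right)\right)^{2} = \left(687 + 8 \cdot 17\right)^{2} = \left(687 + 136\right)^{2} = 823^{2} = 677329$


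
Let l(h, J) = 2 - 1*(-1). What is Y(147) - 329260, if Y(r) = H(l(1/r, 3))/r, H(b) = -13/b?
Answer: -145203673/441 ≈ -3.2926e+5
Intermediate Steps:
l(h, J) = 3 (l(h, J) = 2 + 1 = 3)
Y(r) = -13/(3*r) (Y(r) = (-13/3)/r = (-13*⅓)/r = -13/(3*r))
Y(147) - 329260 = -13/3/147 - 329260 = -13/3*1/147 - 329260 = -13/441 - 329260 = -145203673/441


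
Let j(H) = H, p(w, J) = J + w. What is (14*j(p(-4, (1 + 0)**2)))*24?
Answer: -1008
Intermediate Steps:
(14*j(p(-4, (1 + 0)**2)))*24 = (14*((1 + 0)**2 - 4))*24 = (14*(1**2 - 4))*24 = (14*(1 - 4))*24 = (14*(-3))*24 = -42*24 = -1008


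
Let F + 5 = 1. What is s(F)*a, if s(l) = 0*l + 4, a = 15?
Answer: 60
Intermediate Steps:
F = -4 (F = -5 + 1 = -4)
s(l) = 4 (s(l) = 0 + 4 = 4)
s(F)*a = 4*15 = 60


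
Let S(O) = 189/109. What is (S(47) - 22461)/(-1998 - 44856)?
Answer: 408010/851181 ≈ 0.47935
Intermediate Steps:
S(O) = 189/109 (S(O) = 189*(1/109) = 189/109)
(S(47) - 22461)/(-1998 - 44856) = (189/109 - 22461)/(-1998 - 44856) = -2448060/109/(-46854) = -2448060/109*(-1/46854) = 408010/851181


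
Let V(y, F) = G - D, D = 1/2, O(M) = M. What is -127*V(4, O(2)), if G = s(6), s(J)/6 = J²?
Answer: -54737/2 ≈ -27369.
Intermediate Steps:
s(J) = 6*J²
G = 216 (G = 6*6² = 6*36 = 216)
D = ½ ≈ 0.50000
V(y, F) = 431/2 (V(y, F) = 216 - 1*½ = 216 - ½ = 431/2)
-127*V(4, O(2)) = -127*431/2 = -54737/2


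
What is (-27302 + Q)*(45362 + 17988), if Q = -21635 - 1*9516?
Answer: -3702997550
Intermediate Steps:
Q = -31151 (Q = -21635 - 9516 = -31151)
(-27302 + Q)*(45362 + 17988) = (-27302 - 31151)*(45362 + 17988) = -58453*63350 = -3702997550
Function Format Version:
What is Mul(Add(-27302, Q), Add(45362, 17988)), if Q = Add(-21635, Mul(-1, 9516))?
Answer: -3702997550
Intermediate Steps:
Q = -31151 (Q = Add(-21635, -9516) = -31151)
Mul(Add(-27302, Q), Add(45362, 17988)) = Mul(Add(-27302, -31151), Add(45362, 17988)) = Mul(-58453, 63350) = -3702997550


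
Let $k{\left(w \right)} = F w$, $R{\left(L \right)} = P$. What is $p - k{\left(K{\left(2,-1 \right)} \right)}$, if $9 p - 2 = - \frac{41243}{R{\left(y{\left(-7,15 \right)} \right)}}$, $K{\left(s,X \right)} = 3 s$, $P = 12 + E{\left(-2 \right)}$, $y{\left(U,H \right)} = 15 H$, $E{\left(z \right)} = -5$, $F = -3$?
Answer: $- \frac{4455}{7} \approx -636.43$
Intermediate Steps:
$P = 7$ ($P = 12 - 5 = 7$)
$R{\left(L \right)} = 7$
$k{\left(w \right)} = - 3 w$
$p = - \frac{4581}{7}$ ($p = \frac{2}{9} + \frac{\left(-41243\right) \frac{1}{7}}{9} = \frac{2}{9} + \frac{1}{9} \left(- \frac{41243}{7}\right) = \frac{2}{9} - \frac{41243}{63} = - \frac{4581}{7} \approx -654.43$)
$p - k{\left(K{\left(2,-1 \right)} \right)} = - \frac{4581}{7} - - 3 \cdot 3 \cdot 2 = - \frac{4581}{7} - \left(-3\right) 6 = - \frac{4581}{7} - -18 = - \frac{4581}{7} + 18 = - \frac{4455}{7}$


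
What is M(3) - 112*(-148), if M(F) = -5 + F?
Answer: 16574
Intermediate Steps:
M(3) - 112*(-148) = (-5 + 3) - 112*(-148) = -2 + 16576 = 16574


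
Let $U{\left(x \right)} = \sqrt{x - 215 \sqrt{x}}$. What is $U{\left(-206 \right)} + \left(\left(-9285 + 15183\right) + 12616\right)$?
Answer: $18514 + \sqrt{-206 - 215 i \sqrt{206}} \approx 18552.0 - 40.612 i$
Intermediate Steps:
$U{\left(-206 \right)} + \left(\left(-9285 + 15183\right) + 12616\right) = \sqrt{-206 - 215 \sqrt{-206}} + \left(\left(-9285 + 15183\right) + 12616\right) = \sqrt{-206 - 215 i \sqrt{206}} + \left(5898 + 12616\right) = \sqrt{-206 - 215 i \sqrt{206}} + 18514 = 18514 + \sqrt{-206 - 215 i \sqrt{206}}$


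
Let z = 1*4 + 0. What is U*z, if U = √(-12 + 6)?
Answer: 4*I*√6 ≈ 9.798*I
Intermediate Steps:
U = I*√6 (U = √(-6) = I*√6 ≈ 2.4495*I)
z = 4 (z = 4 + 0 = 4)
U*z = (I*√6)*4 = 4*I*√6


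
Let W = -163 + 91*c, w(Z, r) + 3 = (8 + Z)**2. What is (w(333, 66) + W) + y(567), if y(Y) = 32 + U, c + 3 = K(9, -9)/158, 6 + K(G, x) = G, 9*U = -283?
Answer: 164730571/1422 ≈ 1.1584e+5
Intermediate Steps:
U = -283/9 (U = (1/9)*(-283) = -283/9 ≈ -31.444)
K(G, x) = -6 + G
w(Z, r) = -3 + (8 + Z)**2
c = -471/158 (c = -3 + (-6 + 9)/158 = -3 + 3*(1/158) = -3 + 3/158 = -471/158 ≈ -2.9810)
W = -68615/158 (W = -163 + 91*(-471/158) = -163 - 42861/158 = -68615/158 ≈ -434.27)
y(Y) = 5/9 (y(Y) = 32 - 283/9 = 5/9)
(w(333, 66) + W) + y(567) = ((-3 + (8 + 333)**2) - 68615/158) + 5/9 = ((-3 + 341**2) - 68615/158) + 5/9 = ((-3 + 116281) - 68615/158) + 5/9 = (116278 - 68615/158) + 5/9 = 18303309/158 + 5/9 = 164730571/1422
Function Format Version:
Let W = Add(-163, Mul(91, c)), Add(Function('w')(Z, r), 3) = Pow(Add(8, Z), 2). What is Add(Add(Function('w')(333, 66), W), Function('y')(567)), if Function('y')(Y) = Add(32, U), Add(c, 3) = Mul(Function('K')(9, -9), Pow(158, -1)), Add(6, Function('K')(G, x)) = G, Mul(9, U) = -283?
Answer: Rational(164730571, 1422) ≈ 1.1584e+5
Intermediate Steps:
U = Rational(-283, 9) (U = Mul(Rational(1, 9), -283) = Rational(-283, 9) ≈ -31.444)
Function('K')(G, x) = Add(-6, G)
Function('w')(Z, r) = Add(-3, Pow(Add(8, Z), 2))
c = Rational(-471, 158) (c = Add(-3, Mul(Add(-6, 9), Pow(158, -1))) = Add(-3, Mul(3, Rational(1, 158))) = Add(-3, Rational(3, 158)) = Rational(-471, 158) ≈ -2.9810)
W = Rational(-68615, 158) (W = Add(-163, Mul(91, Rational(-471, 158))) = Add(-163, Rational(-42861, 158)) = Rational(-68615, 158) ≈ -434.27)
Function('y')(Y) = Rational(5, 9) (Function('y')(Y) = Add(32, Rational(-283, 9)) = Rational(5, 9))
Add(Add(Function('w')(333, 66), W), Function('y')(567)) = Add(Add(Add(-3, Pow(Add(8, 333), 2)), Rational(-68615, 158)), Rational(5, 9)) = Add(Add(Add(-3, Pow(341, 2)), Rational(-68615, 158)), Rational(5, 9)) = Add(Add(Add(-3, 116281), Rational(-68615, 158)), Rational(5, 9)) = Add(Add(116278, Rational(-68615, 158)), Rational(5, 9)) = Add(Rational(18303309, 158), Rational(5, 9)) = Rational(164730571, 1422)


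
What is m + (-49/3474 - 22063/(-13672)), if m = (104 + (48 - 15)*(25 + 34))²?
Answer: 99899509079131/23748264 ≈ 4.2066e+6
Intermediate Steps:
m = 4206601 (m = (104 + 33*59)² = (104 + 1947)² = 2051² = 4206601)
m + (-49/3474 - 22063/(-13672)) = 4206601 + (-49/3474 - 22063/(-13672)) = 4206601 + (-49*1/3474 - 22063*(-1/13672)) = 4206601 + (-49/3474 + 22063/13672) = 4206601 + 37988467/23748264 = 99899509079131/23748264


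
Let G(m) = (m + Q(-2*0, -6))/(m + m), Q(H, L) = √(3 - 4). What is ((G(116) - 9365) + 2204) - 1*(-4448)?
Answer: -5425/2 + I/232 ≈ -2712.5 + 0.0043103*I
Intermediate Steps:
Q(H, L) = I (Q(H, L) = √(-1) = I)
G(m) = (I + m)/(2*m) (G(m) = (m + I)/(m + m) = (I + m)/((2*m)) = (1/(2*m))*(I + m) = (I + m)/(2*m))
((G(116) - 9365) + 2204) - 1*(-4448) = (((½)*(I + 116)/116 - 9365) + 2204) - 1*(-4448) = (((½)*(1/116)*(116 + I) - 9365) + 2204) + 4448 = (((½ + I/232) - 9365) + 2204) + 4448 = ((-18729/2 + I/232) + 2204) + 4448 = (-14321/2 + I/232) + 4448 = -5425/2 + I/232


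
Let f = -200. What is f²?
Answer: 40000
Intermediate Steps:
f² = (-200)² = 40000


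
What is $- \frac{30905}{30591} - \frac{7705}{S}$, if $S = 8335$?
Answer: $- \frac{98659366}{50995197} \approx -1.9347$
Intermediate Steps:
$- \frac{30905}{30591} - \frac{7705}{S} = - \frac{30905}{30591} - \frac{7705}{8335} = \left(-30905\right) \frac{1}{30591} - \frac{1541}{1667} = - \frac{30905}{30591} - \frac{1541}{1667} = - \frac{98659366}{50995197}$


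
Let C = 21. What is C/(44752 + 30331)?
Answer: 21/75083 ≈ 0.00027969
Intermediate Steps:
C/(44752 + 30331) = 21/(44752 + 30331) = 21/75083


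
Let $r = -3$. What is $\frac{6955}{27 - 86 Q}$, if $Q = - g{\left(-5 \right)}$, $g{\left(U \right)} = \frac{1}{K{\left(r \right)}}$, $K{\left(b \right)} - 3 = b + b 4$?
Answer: $\frac{41730}{119} \approx 350.67$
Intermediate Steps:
$K{\left(b \right)} = 3 + 5 b$ ($K{\left(b \right)} = 3 + \left(b + b 4\right) = 3 + \left(b + 4 b\right) = 3 + 5 b$)
$g{\left(U \right)} = - \frac{1}{12}$ ($g{\left(U \right)} = \frac{1}{3 + 5 \left(-3\right)} = \frac{1}{3 - 15} = \frac{1}{-12} = - \frac{1}{12}$)
$Q = \frac{1}{12}$ ($Q = \left(-1\right) \left(- \frac{1}{12}\right) = \frac{1}{12} \approx 0.083333$)
$\frac{6955}{27 - 86 Q} = \frac{6955}{27 - \frac{43}{6}} = \frac{6955}{\frac{119}{6}} = 6955 \cdot \frac{6}{119} = \frac{41730}{119}$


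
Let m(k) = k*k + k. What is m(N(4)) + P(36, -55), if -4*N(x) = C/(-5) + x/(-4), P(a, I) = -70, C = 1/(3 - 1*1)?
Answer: -111439/1600 ≈ -69.649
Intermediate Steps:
C = ½ (C = 1/(3 - 1) = 1/2 = ½ ≈ 0.50000)
N(x) = 1/40 + x/16 (N(x) = -((½)/(-5) + x/(-4))/4 = -((½)*(-⅕) + x*(-¼))/4 = -(-⅒ - x/4)/4 = 1/40 + x/16)
m(k) = k + k² (m(k) = k² + k = k + k²)
m(N(4)) + P(36, -55) = (1/40 + (1/16)*4)*(1 + (1/40 + (1/16)*4)) - 70 = (1/40 + ¼)*(1 + (1/40 + ¼)) - 70 = 11*(1 + 11/40)/40 - 70 = (11/40)*(51/40) - 70 = 561/1600 - 70 = -111439/1600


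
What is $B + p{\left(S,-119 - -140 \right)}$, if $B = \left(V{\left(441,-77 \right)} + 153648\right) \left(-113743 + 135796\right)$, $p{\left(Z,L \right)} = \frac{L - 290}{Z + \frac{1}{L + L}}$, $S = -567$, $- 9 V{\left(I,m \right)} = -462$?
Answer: $\frac{80714911191872}{23813} \approx 3.3895 \cdot 10^{9}$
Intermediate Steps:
$V{\left(I,m \right)} = \frac{154}{3}$ ($V{\left(I,m \right)} = \left(- \frac{1}{9}\right) \left(-462\right) = \frac{154}{3}$)
$p{\left(Z,L \right)} = \frac{-290 + L}{Z + \frac{1}{2 L}}$
$B = 3389531398$ ($B = \left(\frac{154}{3} + 153648\right) \left(-113743 + 135796\right) = \frac{461098}{3} \cdot 22053 = 3389531398$)
$B + p{\left(S,-119 - -140 \right)} = 3389531398 + \frac{2 \left(-119 - -140\right) \left(-290 - -21\right)}{1 + 2 \left(-119 - -140\right) \left(-567\right)} = 3389531398 + \frac{2 \left(-119 + 140\right) \left(-290 + \left(-119 + 140\right)\right)}{1 + 2 \left(-119 + 140\right) \left(-567\right)} = 3389531398 + 2 \cdot 21 \frac{1}{1 + 2 \cdot 21 \left(-567\right)} \left(-290 + 21\right) = 3389531398 + 2 \cdot 21 \frac{1}{1 - 23814} \left(-269\right) = 3389531398 + 2 \cdot 21 \frac{1}{-23813} \left(-269\right) = 3389531398 + 2 \cdot 21 \left(- \frac{1}{23813}\right) \left(-269\right) = 3389531398 + \frac{11298}{23813} = \frac{80714911191872}{23813}$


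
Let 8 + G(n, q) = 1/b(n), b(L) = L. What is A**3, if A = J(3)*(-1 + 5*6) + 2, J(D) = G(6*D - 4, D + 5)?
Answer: -32492296871/2744 ≈ -1.1841e+7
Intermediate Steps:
G(n, q) = -8 + 1/n
J(D) = -8 + 1/(-4 + 6*D) (J(D) = -8 + 1/(6*D - 4) = -8 + 1/(-4 + 6*D))
A = -3191/14 (A = (3*(11 - 16*3)/(2*(-2 + 3*3)))*(-1 + 5*6) + 2 = (3*(11 - 48)/(2*(-2 + 9)))*(-1 + 30) + 2 = ((3/2)*(-37)/7)*29 + 2 = ((3/2)*(1/7)*(-37))*29 + 2 = -111/14*29 + 2 = -3219/14 + 2 = -3191/14 ≈ -227.93)
A**3 = (-3191/14)**3 = -32492296871/2744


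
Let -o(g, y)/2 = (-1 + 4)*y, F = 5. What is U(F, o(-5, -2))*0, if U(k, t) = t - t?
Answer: 0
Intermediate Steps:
o(g, y) = -6*y (o(g, y) = -2*(-1 + 4)*y = -6*y)
U(k, t) = 0
U(F, o(-5, -2))*0 = 0*0 = 0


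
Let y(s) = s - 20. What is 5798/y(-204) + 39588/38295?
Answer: -35527783/1429680 ≈ -24.850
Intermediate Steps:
y(s) = -20 + s
5798/y(-204) + 39588/38295 = 5798/(-20 - 204) + 39588/38295 = 5798/(-224) + 39588*(1/38295) = 5798*(-1/224) + 13196/12765 = -2899/112 + 13196/12765 = -35527783/1429680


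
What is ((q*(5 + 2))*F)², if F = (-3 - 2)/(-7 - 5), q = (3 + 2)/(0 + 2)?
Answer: 30625/576 ≈ 53.168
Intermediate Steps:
q = 5/2 ≈ 2.5000
F = 5/12 (F = -5/(-12) = -5*(-1/12) = 5/12 ≈ 0.41667)
((q*(5 + 2))*F)² = ((5*(5 + 2)/2)*(5/12))² = (((5/2)*7)*(5/12))² = ((35/2)*(5/12))² = (175/24)² = 30625/576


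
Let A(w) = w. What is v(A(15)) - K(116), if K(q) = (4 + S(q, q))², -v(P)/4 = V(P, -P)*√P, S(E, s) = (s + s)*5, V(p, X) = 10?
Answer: -1354896 - 40*√15 ≈ -1.3551e+6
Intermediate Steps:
S(E, s) = 10*s (S(E, s) = (2*s)*5 = 10*s)
v(P) = -40*√P
K(q) = (4 + 10*q)²
v(A(15)) - K(116) = -40*√15 - 4*(2 + 5*116)² = -40*√15 - 4*(2 + 580)² = -40*√15 - 4*582² = -40*√15 - 4*338724 = -40*√15 - 1*1354896 = -40*√15 - 1354896 = -1354896 - 40*√15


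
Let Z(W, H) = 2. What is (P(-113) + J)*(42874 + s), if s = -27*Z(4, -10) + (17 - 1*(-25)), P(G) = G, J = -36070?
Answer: -1550875746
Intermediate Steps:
s = -12 (s = -27*2 + (17 - 1*(-25)) = -54 + (17 + 25) = -54 + 42 = -12)
(P(-113) + J)*(42874 + s) = (-113 - 36070)*(42874 - 12) = -36183*42862 = -1550875746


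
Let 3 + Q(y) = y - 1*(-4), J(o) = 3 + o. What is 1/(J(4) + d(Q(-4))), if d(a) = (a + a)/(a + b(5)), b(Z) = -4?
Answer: 7/55 ≈ 0.12727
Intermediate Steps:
Q(y) = 1 + y (Q(y) = -3 + (y - 1*(-4)) = -3 + (y + 4) = -3 + (4 + y) = 1 + y)
d(a) = 2*a/(-4 + a) (d(a) = (a + a)/(a - 4) = (2*a)/(-4 + a) = 2*a/(-4 + a))
1/(J(4) + d(Q(-4))) = 1/((3 + 4) + 2*(1 - 4)/(-4 + (1 - 4))) = 1/(7 + 2*(-3)/(-4 - 3)) = 1/(7 + 2*(-3)/(-7)) = 1/(7 + 2*(-3)*(-⅐)) = 1/(7 + 6/7) = 1/(55/7) = 7/55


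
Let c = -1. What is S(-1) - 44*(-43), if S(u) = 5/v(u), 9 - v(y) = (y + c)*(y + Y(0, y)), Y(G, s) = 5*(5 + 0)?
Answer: 107849/57 ≈ 1892.1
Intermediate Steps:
Y(G, s) = 25 (Y(G, s) = 5*5 = 25)
v(y) = 9 - (-1 + y)*(25 + y) (v(y) = 9 - (y - 1)*(y + 25) = 9 - (-1 + y)*(25 + y))
S(u) = 5/(34 - u**2 - 24*u)
S(-1) - 44*(-43) = -5/(-34 + (-1)**2 + 24*(-1)) - 44*(-43) = -5/(-34 + 1 - 24) + 1892 = -5/(-57) + 1892 = -5*(-1/57) + 1892 = 5/57 + 1892 = 107849/57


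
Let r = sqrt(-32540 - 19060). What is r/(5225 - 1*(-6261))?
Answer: 10*I*sqrt(129)/5743 ≈ 0.019777*I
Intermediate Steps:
r = 20*I*sqrt(129) (r = sqrt(-51600) = 20*I*sqrt(129) ≈ 227.16*I)
r/(5225 - 1*(-6261)) = (20*I*sqrt(129))/(5225 - 1*(-6261)) = (20*I*sqrt(129))/(5225 + 6261) = (20*I*sqrt(129))/11486 = (20*I*sqrt(129))*(1/11486) = 10*I*sqrt(129)/5743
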